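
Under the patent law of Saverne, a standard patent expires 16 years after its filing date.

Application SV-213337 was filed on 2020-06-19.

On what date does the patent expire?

Filing date + 16 years → 19 June 2036.

2036-06-19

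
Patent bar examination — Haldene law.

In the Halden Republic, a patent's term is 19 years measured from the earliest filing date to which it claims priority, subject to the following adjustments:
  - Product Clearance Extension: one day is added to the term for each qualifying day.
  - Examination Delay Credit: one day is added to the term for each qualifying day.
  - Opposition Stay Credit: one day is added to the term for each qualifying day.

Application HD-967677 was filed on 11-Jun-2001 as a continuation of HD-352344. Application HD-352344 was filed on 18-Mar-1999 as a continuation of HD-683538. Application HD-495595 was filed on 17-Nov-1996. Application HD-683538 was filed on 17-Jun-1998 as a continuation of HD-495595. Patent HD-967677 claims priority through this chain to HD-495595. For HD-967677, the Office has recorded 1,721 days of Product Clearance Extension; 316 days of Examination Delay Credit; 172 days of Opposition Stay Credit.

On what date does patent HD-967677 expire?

Earliest priority filing: 17 November 1996.
Base term: 17 November 1996 + 19 years → 17 November 2015.
Product Clearance Extension: +1721 days → 3 August 2020.
Examination Delay Credit: +316 days → 15 June 2021.
Opposition Stay Credit: +172 days → 4 December 2021.

2021-12-04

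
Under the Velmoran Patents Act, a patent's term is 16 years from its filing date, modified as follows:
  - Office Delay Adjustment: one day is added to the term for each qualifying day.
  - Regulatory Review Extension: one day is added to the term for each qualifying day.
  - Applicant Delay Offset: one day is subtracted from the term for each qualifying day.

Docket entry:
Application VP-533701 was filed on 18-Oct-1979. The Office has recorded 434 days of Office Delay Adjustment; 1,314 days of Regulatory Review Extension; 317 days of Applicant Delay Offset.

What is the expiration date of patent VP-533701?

Base term: filing date + 16 years → 18 October 1995.
Office Delay Adjustment: +434 days → 25 December 1996.
Regulatory Review Extension: +1314 days → 31 July 2000.
Applicant Delay Offset: −317 days → 18 September 1999.

1999-09-18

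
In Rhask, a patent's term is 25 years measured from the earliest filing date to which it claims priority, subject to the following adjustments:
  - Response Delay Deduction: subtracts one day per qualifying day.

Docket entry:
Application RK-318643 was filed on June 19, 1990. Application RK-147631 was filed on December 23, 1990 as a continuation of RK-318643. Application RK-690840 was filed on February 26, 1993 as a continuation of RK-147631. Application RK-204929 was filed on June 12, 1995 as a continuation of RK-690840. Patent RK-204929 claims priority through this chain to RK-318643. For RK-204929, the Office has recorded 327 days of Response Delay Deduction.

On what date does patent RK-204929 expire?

July 27, 2014

Earliest priority filing: 19 June 1990.
Base term: 19 June 1990 + 25 years → 19 June 2015.
Response Delay Deduction: −327 days → 27 July 2014.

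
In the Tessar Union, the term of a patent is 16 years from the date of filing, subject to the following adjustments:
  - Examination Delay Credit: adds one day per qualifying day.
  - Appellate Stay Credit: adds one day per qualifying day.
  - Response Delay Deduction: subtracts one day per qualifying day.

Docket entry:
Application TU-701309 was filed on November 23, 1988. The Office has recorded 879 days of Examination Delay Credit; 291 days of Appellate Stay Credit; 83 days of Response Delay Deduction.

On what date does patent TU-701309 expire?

Base term: filing date + 16 years → 23 November 2004.
Examination Delay Credit: +879 days → 21 April 2007.
Appellate Stay Credit: +291 days → 6 February 2008.
Response Delay Deduction: −83 days → 15 November 2007.

2007-11-15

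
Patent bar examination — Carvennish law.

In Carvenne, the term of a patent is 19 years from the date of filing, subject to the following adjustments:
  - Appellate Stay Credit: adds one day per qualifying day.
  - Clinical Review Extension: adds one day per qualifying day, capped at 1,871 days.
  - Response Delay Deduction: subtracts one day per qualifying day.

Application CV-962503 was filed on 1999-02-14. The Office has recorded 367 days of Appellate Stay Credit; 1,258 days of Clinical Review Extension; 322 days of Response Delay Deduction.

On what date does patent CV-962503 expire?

September 9, 2021

Base term: filing date + 19 years → 14 February 2018.
Appellate Stay Credit: +367 days → 16 February 2019.
Clinical Review Extension: 1258 days (within the 1871-day cap) → +1258 days → 28 July 2022.
Response Delay Deduction: −322 days → 9 September 2021.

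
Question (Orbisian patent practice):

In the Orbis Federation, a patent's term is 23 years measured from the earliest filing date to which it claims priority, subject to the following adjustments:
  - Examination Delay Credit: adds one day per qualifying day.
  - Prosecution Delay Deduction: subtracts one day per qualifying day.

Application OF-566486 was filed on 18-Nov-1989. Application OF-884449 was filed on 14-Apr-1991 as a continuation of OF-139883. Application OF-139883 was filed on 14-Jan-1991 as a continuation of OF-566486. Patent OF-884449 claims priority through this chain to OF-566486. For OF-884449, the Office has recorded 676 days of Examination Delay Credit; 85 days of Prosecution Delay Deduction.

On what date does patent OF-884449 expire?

Earliest priority filing: 18 November 1989.
Base term: 18 November 1989 + 23 years → 18 November 2012.
Examination Delay Credit: +676 days → 25 September 2014.
Prosecution Delay Deduction: −85 days → 2 July 2014.

2014-07-02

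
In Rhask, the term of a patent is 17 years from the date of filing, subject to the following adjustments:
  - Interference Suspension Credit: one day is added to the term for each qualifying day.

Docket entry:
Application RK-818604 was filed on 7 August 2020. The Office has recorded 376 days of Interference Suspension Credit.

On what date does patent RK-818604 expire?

Base term: filing date + 17 years → 7 August 2037.
Interference Suspension Credit: +376 days → 18 August 2038.

2038-08-18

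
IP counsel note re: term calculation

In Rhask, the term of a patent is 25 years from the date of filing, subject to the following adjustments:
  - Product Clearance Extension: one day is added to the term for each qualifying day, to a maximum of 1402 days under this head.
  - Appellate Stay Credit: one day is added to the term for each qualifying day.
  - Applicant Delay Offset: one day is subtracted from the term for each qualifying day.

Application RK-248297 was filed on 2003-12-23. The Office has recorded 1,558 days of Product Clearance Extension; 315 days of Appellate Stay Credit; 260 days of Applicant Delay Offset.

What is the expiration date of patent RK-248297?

Base term: filing date + 25 years → 23 December 2028.
Product Clearance Extension: 1558 days claimed exceeds the 1402-day cap, so +1402 days → 25 October 2032.
Appellate Stay Credit: +315 days → 5 September 2033.
Applicant Delay Offset: −260 days → 19 December 2032.

2032-12-19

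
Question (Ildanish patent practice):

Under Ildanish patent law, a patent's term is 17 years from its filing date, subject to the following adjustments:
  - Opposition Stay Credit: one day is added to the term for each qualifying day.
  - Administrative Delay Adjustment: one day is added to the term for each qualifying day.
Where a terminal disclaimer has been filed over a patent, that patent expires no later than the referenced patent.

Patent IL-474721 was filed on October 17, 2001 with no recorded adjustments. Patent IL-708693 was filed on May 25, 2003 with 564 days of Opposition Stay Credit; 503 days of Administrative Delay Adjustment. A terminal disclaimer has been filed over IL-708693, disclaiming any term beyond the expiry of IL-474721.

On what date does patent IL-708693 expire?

October 17, 2018

Natural term of IL-708693:
  Base: filing + 17 years → 25 May 2020.
  Opposition Stay Credit: +564 days → 10 December 2021.
  Administrative Delay Adjustment: +503 days → 27 April 2023.
Expiry of referenced patent IL-474721:
  Base: filing + 17 years → 17 October 2018.
Terminal disclaimer: IL-708693 expires on the earlier of 27 April 2023 and 17 October 2018.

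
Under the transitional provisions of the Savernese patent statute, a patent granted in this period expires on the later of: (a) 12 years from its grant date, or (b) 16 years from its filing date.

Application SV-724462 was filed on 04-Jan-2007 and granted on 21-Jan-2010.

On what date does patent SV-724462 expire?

(a) grant + 12 years → 21 January 2022.
(b) filing + 16 years → 4 January 2023.
Later of the two: 4 January 2023.

2023-01-04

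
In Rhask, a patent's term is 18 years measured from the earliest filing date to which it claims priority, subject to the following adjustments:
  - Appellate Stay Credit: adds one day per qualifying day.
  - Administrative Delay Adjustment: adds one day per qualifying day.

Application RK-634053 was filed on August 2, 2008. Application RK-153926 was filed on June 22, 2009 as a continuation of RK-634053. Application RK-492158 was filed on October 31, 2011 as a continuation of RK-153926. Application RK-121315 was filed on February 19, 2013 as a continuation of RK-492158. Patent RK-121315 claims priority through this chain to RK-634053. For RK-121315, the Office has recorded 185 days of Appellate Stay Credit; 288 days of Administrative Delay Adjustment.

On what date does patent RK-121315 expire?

Earliest priority filing: 2 August 2008.
Base term: 2 August 2008 + 18 years → 2 August 2026.
Appellate Stay Credit: +185 days → 3 February 2027.
Administrative Delay Adjustment: +288 days → 18 November 2027.

November 18, 2027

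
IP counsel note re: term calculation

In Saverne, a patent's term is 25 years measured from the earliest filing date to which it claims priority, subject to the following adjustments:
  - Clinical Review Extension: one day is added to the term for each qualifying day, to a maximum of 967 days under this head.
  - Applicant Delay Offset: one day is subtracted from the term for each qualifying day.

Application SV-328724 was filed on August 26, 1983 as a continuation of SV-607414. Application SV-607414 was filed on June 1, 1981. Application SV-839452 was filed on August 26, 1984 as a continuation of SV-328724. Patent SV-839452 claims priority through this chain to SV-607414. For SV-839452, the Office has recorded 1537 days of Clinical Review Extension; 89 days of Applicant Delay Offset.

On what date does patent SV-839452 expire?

Earliest priority filing: 1 June 1981.
Base term: 1 June 1981 + 25 years → 1 June 2006.
Clinical Review Extension: 1537 days claimed exceeds the 967-day cap, so +967 days → 23 January 2009.
Applicant Delay Offset: −89 days → 26 October 2008.

2008-10-26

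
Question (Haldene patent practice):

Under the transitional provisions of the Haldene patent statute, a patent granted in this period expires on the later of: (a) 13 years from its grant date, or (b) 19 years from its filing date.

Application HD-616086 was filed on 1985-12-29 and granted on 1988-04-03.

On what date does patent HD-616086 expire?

(a) grant + 13 years → 3 April 2001.
(b) filing + 19 years → 29 December 2004.
Later of the two: 29 December 2004.

December 29, 2004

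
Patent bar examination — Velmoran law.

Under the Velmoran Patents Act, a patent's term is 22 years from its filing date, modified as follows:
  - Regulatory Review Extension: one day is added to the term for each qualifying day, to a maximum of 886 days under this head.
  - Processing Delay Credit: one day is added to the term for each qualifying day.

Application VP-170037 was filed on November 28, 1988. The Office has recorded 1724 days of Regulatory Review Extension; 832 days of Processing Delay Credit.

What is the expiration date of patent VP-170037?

2015-08-12

Base term: filing date + 22 years → 28 November 2010.
Regulatory Review Extension: 1724 days claimed exceeds the 886-day cap, so +886 days → 2 May 2013.
Processing Delay Credit: +832 days → 12 August 2015.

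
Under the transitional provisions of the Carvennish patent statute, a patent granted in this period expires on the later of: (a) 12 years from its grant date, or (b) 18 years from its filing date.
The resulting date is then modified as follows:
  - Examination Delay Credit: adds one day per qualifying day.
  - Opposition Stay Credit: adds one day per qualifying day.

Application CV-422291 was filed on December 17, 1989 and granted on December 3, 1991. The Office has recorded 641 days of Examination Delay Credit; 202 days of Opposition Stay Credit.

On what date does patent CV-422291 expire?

(a) grant + 12 years → 3 December 2003.
(b) filing + 18 years → 17 December 2007.
Later of the two: 17 December 2007.
Examination Delay Credit: +641 days → 18 September 2009.
Opposition Stay Credit: +202 days → 8 April 2010.

April 8, 2010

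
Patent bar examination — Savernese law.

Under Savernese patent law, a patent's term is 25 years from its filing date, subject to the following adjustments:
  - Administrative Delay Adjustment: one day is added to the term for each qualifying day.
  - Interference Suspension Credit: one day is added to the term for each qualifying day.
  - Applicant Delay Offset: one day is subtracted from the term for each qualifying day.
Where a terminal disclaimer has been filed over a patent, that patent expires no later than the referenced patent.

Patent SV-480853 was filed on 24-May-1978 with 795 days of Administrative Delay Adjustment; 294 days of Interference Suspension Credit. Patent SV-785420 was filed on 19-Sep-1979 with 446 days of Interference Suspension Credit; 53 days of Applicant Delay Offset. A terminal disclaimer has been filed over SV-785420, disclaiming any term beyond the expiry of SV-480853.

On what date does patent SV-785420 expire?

Natural term of SV-785420:
  Base: filing + 25 years → 19 September 2004.
  Interference Suspension Credit: +446 days → 9 December 2005.
  Applicant Delay Offset: −53 days → 17 October 2005.
Expiry of referenced patent SV-480853:
  Base: filing + 25 years → 24 May 2003.
  Administrative Delay Adjustment: +795 days → 27 July 2005.
  Interference Suspension Credit: +294 days → 17 May 2006.
Terminal disclaimer: SV-785420 expires on the earlier of 17 October 2005 and 17 May 2006.

October 17, 2005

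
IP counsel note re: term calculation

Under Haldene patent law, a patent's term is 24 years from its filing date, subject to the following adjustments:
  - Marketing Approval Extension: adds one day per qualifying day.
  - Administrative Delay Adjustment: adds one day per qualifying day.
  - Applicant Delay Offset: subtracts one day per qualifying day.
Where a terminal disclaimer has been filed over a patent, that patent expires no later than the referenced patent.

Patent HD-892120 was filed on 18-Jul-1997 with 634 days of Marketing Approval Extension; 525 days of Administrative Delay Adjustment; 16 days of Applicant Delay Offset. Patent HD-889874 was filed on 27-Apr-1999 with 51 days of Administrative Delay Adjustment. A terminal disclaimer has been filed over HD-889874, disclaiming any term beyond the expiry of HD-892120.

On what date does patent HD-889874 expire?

Natural term of HD-889874:
  Base: filing + 24 years → 27 April 2023.
  Administrative Delay Adjustment: +51 days → 17 June 2023.
Expiry of referenced patent HD-892120:
  Base: filing + 24 years → 18 July 2021.
  Marketing Approval Extension: +634 days → 13 April 2023.
  Administrative Delay Adjustment: +525 days → 19 September 2024.
  Applicant Delay Offset: −16 days → 3 September 2024.
Terminal disclaimer: HD-889874 expires on the earlier of 17 June 2023 and 3 September 2024.

June 17, 2023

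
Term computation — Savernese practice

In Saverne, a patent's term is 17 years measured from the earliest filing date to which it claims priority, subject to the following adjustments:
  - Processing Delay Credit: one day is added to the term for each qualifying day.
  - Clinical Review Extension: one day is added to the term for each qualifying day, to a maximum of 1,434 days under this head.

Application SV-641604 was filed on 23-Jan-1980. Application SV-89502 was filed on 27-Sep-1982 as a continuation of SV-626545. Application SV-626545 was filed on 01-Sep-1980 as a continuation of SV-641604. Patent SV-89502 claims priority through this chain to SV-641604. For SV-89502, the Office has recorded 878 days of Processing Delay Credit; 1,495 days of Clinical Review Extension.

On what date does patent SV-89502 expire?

2003-05-24

Earliest priority filing: 23 January 1980.
Base term: 23 January 1980 + 17 years → 23 January 1997.
Processing Delay Credit: +878 days → 20 June 1999.
Clinical Review Extension: 1495 days claimed exceeds the 1434-day cap, so +1434 days → 24 May 2003.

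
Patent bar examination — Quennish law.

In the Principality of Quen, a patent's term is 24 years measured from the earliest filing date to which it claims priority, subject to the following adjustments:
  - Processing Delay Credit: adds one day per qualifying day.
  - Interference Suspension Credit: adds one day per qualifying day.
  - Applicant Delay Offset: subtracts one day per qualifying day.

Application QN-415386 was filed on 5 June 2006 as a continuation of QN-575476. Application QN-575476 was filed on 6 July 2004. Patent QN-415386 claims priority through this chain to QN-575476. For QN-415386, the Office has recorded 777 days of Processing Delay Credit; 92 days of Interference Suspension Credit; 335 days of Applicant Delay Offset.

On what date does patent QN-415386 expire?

Earliest priority filing: 6 July 2004.
Base term: 6 July 2004 + 24 years → 6 July 2028.
Processing Delay Credit: +777 days → 22 August 2030.
Interference Suspension Credit: +92 days → 22 November 2030.
Applicant Delay Offset: −335 days → 22 December 2029.

2029-12-22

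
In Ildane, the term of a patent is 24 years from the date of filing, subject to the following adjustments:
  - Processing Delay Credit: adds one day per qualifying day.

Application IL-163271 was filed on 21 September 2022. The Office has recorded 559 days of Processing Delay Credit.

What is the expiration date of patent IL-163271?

Base term: filing date + 24 years → 21 September 2046.
Processing Delay Credit: +559 days → 2 April 2048.

2048-04-02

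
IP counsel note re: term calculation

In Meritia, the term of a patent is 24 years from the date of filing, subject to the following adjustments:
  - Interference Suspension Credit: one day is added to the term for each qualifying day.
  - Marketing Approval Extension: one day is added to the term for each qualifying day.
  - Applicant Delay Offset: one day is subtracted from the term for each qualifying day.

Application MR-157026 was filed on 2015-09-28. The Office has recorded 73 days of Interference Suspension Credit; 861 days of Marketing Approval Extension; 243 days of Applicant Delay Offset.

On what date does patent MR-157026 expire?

Base term: filing date + 24 years → 28 September 2039.
Interference Suspension Credit: +73 days → 10 December 2039.
Marketing Approval Extension: +861 days → 19 April 2042.
Applicant Delay Offset: −243 days → 19 August 2041.

August 19, 2041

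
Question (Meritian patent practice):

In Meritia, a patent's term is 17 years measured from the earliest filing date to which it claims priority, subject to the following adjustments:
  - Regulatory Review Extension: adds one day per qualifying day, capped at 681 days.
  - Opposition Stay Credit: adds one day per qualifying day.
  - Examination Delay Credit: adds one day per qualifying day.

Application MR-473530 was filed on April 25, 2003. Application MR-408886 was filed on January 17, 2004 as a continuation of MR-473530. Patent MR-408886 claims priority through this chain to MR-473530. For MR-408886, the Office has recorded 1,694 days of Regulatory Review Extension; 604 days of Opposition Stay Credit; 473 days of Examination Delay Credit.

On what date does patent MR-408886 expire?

2025-02-16

Earliest priority filing: 25 April 2003.
Base term: 25 April 2003 + 17 years → 25 April 2020.
Regulatory Review Extension: 1694 days claimed exceeds the 681-day cap, so +681 days → 7 March 2022.
Opposition Stay Credit: +604 days → 1 November 2023.
Examination Delay Credit: +473 days → 16 February 2025.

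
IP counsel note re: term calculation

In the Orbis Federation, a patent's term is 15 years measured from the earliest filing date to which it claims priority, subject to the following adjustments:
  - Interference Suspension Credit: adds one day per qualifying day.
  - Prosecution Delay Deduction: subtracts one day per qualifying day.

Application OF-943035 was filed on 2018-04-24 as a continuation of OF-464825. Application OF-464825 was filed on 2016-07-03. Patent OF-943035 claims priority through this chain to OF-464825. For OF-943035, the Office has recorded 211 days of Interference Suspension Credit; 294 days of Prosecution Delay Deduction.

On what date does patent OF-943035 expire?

2031-04-11

Earliest priority filing: 3 July 2016.
Base term: 3 July 2016 + 15 years → 3 July 2031.
Interference Suspension Credit: +211 days → 30 January 2032.
Prosecution Delay Deduction: −294 days → 11 April 2031.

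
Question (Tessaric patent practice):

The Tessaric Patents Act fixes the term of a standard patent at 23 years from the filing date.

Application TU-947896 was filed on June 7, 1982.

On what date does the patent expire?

Filing date + 23 years → 7 June 2005.

June 7, 2005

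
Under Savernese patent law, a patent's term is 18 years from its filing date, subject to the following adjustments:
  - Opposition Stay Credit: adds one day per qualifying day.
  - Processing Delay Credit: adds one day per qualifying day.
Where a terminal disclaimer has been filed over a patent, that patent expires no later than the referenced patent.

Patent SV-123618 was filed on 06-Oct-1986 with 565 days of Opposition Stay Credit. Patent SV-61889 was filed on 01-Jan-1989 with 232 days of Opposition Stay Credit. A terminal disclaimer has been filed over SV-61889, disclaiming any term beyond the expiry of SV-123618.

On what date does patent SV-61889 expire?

2006-04-24

Natural term of SV-61889:
  Base: filing + 18 years → 1 January 2007.
  Opposition Stay Credit: +232 days → 21 August 2007.
Expiry of referenced patent SV-123618:
  Base: filing + 18 years → 6 October 2004.
  Opposition Stay Credit: +565 days → 24 April 2006.
Terminal disclaimer: SV-61889 expires on the earlier of 21 August 2007 and 24 April 2006.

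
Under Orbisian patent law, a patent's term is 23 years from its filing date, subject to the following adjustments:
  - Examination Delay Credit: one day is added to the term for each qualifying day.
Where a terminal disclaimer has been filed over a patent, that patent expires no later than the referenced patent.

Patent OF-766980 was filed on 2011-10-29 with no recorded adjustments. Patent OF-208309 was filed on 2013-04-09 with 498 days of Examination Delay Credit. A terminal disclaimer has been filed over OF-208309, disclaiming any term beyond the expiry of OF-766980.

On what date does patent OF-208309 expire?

Natural term of OF-208309:
  Base: filing + 23 years → 9 April 2036.
  Examination Delay Credit: +498 days → 20 August 2037.
Expiry of referenced patent OF-766980:
  Base: filing + 23 years → 29 October 2034.
Terminal disclaimer: OF-208309 expires on the earlier of 20 August 2037 and 29 October 2034.

October 29, 2034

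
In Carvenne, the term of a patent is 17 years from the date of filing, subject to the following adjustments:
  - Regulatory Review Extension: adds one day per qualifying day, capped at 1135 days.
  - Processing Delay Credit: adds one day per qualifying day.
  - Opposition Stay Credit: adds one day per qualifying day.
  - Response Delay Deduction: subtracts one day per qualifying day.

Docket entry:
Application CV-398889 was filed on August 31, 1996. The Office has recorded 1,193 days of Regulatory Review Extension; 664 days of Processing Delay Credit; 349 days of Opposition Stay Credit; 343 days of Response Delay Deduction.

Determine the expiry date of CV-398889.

Base term: filing date + 17 years → 31 August 2013.
Regulatory Review Extension: 1193 days claimed exceeds the 1135-day cap, so +1135 days → 9 October 2016.
Processing Delay Credit: +664 days → 4 August 2018.
Opposition Stay Credit: +349 days → 19 July 2019.
Response Delay Deduction: −343 days → 10 August 2018.

2018-08-10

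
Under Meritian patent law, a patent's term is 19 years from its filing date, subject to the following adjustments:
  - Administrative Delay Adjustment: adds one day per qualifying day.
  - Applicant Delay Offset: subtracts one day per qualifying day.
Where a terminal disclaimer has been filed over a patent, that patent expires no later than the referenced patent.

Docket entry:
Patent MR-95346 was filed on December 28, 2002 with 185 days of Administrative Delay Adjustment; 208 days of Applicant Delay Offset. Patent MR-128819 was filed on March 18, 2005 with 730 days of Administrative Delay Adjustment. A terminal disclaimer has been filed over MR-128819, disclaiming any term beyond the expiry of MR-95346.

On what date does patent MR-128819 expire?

Natural term of MR-128819:
  Base: filing + 19 years → 18 March 2024.
  Administrative Delay Adjustment: +730 days → 18 March 2026.
Expiry of referenced patent MR-95346:
  Base: filing + 19 years → 28 December 2021.
  Administrative Delay Adjustment: +185 days → 1 July 2022.
  Applicant Delay Offset: −208 days → 5 December 2021.
Terminal disclaimer: MR-128819 expires on the earlier of 18 March 2026 and 5 December 2021.

2021-12-05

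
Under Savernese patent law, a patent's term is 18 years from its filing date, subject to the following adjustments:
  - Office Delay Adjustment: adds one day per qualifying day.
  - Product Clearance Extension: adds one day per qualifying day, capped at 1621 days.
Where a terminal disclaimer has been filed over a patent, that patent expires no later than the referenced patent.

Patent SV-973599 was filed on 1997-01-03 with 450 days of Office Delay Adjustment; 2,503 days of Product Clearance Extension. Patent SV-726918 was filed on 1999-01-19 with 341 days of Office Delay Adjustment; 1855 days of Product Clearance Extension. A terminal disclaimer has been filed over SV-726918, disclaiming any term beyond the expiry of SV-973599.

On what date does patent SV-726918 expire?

Natural term of SV-726918:
  Base: filing + 18 years → 19 January 2017.
  Office Delay Adjustment: +341 days → 26 December 2017.
  Product Clearance Extension: 1855 days claimed exceeds the 1621-day cap, so +1621 days → 4 June 2022.
Expiry of referenced patent SV-973599:
  Base: filing + 18 years → 3 January 2015.
  Office Delay Adjustment: +450 days → 28 March 2016.
  Product Clearance Extension: 2503 days claimed exceeds the 1621-day cap, so +1621 days → 4 September 2020.
Terminal disclaimer: SV-726918 expires on the earlier of 4 June 2022 and 4 September 2020.

September 4, 2020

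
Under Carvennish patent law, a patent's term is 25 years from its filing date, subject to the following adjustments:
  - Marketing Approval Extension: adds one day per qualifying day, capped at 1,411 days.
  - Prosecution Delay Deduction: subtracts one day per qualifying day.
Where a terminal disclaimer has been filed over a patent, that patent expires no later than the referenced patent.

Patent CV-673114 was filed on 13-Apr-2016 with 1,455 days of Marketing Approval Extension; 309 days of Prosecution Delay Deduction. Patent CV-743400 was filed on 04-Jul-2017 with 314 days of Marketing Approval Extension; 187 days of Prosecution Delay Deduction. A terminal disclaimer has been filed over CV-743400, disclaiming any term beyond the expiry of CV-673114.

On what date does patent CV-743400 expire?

November 8, 2042

Natural term of CV-743400:
  Base: filing + 25 years → 4 July 2042.
  Marketing Approval Extension: 314 days (within the 1411-day cap) → +314 days → 14 May 2043.
  Prosecution Delay Deduction: −187 days → 8 November 2042.
Expiry of referenced patent CV-673114:
  Base: filing + 25 years → 13 April 2041.
  Marketing Approval Extension: 1455 days claimed exceeds the 1411-day cap, so +1411 days → 22 February 2045.
  Prosecution Delay Deduction: −309 days → 19 April 2044.
Terminal disclaimer: CV-743400 expires on the earlier of 8 November 2042 and 19 April 2044.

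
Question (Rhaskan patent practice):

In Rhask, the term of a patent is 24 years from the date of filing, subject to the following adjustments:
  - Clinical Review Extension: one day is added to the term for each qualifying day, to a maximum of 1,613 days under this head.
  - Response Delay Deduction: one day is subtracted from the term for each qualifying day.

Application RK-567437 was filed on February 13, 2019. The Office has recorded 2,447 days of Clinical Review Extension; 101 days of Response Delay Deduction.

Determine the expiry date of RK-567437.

April 5, 2047

Base term: filing date + 24 years → 13 February 2043.
Clinical Review Extension: 2447 days claimed exceeds the 1613-day cap, so +1613 days → 15 July 2047.
Response Delay Deduction: −101 days → 5 April 2047.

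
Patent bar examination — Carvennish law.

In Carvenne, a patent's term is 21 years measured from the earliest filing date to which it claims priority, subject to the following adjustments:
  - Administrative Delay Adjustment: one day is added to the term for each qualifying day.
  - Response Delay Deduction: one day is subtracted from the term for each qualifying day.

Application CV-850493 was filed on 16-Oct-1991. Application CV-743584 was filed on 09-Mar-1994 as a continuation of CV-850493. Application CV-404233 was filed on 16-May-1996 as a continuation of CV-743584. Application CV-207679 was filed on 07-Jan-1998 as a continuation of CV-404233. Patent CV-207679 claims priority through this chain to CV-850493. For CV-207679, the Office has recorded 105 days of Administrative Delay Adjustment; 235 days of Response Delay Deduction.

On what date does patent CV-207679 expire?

Earliest priority filing: 16 October 1991.
Base term: 16 October 1991 + 21 years → 16 October 2012.
Administrative Delay Adjustment: +105 days → 29 January 2013.
Response Delay Deduction: −235 days → 8 June 2012.

2012-06-08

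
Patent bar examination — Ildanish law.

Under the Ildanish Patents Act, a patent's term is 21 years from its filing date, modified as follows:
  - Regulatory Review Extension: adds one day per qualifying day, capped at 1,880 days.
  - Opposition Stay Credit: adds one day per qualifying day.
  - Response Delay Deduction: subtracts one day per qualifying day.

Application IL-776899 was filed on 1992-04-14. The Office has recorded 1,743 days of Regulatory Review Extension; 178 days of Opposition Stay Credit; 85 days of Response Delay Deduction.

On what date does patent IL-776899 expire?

2018-04-24

Base term: filing date + 21 years → 14 April 2013.
Regulatory Review Extension: 1743 days (within the 1880-day cap) → +1743 days → 21 January 2018.
Opposition Stay Credit: +178 days → 18 July 2018.
Response Delay Deduction: −85 days → 24 April 2018.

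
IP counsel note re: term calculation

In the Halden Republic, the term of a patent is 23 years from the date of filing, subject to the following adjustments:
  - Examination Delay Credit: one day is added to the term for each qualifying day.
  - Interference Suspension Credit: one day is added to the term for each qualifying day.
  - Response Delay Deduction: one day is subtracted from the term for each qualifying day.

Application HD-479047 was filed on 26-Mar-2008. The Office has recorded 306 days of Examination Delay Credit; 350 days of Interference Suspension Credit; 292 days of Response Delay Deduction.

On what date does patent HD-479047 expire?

Base term: filing date + 23 years → 26 March 2031.
Examination Delay Credit: +306 days → 26 January 2032.
Interference Suspension Credit: +350 days → 10 January 2033.
Response Delay Deduction: −292 days → 24 March 2032.

March 24, 2032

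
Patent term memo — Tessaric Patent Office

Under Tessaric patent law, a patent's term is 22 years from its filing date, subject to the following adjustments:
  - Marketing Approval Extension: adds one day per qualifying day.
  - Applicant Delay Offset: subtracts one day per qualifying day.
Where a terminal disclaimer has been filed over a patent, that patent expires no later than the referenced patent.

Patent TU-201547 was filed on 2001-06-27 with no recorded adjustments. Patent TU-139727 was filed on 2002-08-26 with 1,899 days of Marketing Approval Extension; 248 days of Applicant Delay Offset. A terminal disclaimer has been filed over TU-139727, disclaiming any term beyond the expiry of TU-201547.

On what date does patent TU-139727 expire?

Natural term of TU-139727:
  Base: filing + 22 years → 26 August 2024.
  Marketing Approval Extension: +1899 days → 7 November 2029.
  Applicant Delay Offset: −248 days → 4 March 2029.
Expiry of referenced patent TU-201547:
  Base: filing + 22 years → 27 June 2023.
Terminal disclaimer: TU-139727 expires on the earlier of 4 March 2029 and 27 June 2023.

2023-06-27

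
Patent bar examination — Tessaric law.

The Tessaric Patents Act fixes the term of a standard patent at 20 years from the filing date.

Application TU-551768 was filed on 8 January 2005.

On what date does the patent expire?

2025-01-08

Filing date + 20 years → 8 January 2025.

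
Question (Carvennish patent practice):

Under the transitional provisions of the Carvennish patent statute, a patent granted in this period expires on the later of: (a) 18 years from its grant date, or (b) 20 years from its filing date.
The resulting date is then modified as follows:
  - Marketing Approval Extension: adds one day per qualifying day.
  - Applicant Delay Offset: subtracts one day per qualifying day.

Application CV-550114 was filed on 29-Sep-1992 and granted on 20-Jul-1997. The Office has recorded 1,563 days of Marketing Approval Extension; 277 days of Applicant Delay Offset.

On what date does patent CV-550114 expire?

2019-01-26

(a) grant + 18 years → 20 July 2015.
(b) filing + 20 years → 29 September 2012.
Later of the two: 20 July 2015.
Marketing Approval Extension: +1563 days → 30 October 2019.
Applicant Delay Offset: −277 days → 26 January 2019.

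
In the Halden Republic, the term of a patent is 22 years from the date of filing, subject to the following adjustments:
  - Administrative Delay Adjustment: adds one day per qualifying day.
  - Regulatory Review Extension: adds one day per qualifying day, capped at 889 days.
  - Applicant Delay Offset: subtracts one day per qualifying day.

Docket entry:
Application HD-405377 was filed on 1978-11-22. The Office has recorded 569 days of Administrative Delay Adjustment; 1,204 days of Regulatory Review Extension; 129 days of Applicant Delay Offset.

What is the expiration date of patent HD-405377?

2004-07-13

Base term: filing date + 22 years → 22 November 2000.
Administrative Delay Adjustment: +569 days → 14 June 2002.
Regulatory Review Extension: 1204 days claimed exceeds the 889-day cap, so +889 days → 19 November 2004.
Applicant Delay Offset: −129 days → 13 July 2004.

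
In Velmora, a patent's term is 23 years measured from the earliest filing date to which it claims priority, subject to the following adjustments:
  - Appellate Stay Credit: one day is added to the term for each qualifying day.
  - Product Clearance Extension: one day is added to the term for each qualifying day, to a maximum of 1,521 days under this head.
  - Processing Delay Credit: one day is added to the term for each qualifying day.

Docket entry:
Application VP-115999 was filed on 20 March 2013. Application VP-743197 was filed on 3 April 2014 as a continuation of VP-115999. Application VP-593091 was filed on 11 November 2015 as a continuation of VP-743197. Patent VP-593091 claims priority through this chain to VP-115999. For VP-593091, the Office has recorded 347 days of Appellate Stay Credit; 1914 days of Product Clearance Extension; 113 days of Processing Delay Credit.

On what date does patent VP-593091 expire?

2041-08-22

Earliest priority filing: 20 March 2013.
Base term: 20 March 2013 + 23 years → 20 March 2036.
Appellate Stay Credit: +347 days → 2 March 2037.
Product Clearance Extension: 1914 days claimed exceeds the 1521-day cap, so +1521 days → 1 May 2041.
Processing Delay Credit: +113 days → 22 August 2041.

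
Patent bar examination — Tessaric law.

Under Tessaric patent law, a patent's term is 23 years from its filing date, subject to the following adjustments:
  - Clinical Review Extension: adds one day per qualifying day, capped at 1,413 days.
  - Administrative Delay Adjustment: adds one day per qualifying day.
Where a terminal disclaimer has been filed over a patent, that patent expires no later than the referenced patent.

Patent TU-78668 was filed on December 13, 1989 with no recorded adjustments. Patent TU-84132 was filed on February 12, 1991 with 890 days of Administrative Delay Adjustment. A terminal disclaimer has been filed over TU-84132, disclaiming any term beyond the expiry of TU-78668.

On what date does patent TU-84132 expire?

Natural term of TU-84132:
  Base: filing + 23 years → 12 February 2014.
  Administrative Delay Adjustment: +890 days → 21 July 2016.
Expiry of referenced patent TU-78668:
  Base: filing + 23 years → 13 December 2012.
Terminal disclaimer: TU-84132 expires on the earlier of 21 July 2016 and 13 December 2012.

2012-12-13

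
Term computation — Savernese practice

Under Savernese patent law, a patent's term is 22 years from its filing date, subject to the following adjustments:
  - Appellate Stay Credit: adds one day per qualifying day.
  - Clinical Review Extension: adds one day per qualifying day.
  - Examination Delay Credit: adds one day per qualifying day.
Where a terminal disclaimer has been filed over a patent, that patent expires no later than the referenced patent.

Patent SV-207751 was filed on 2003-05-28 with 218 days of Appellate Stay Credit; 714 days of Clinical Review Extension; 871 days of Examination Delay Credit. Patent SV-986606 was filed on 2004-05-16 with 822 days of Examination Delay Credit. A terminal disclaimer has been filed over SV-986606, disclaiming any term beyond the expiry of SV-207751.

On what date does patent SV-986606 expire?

Natural term of SV-986606:
  Base: filing + 22 years → 16 May 2026.
  Examination Delay Credit: +822 days → 15 August 2028.
Expiry of referenced patent SV-207751:
  Base: filing + 22 years → 28 May 2025.
  Appellate Stay Credit: +218 days → 1 January 2026.
  Clinical Review Extension: +714 days → 16 December 2027.
  Examination Delay Credit: +871 days → 5 May 2030.
Terminal disclaimer: SV-986606 expires on the earlier of 15 August 2028 and 5 May 2030.

2028-08-15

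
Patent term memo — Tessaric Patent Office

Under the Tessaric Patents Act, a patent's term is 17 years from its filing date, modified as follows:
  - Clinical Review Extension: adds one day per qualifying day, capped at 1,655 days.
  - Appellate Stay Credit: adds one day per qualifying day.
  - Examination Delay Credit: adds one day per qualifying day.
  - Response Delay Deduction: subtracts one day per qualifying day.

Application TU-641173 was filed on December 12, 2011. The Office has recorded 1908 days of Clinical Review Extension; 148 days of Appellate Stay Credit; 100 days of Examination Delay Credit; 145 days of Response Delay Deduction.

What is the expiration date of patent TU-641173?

Base term: filing date + 17 years → 12 December 2028.
Clinical Review Extension: 1908 days claimed exceeds the 1655-day cap, so +1655 days → 24 June 2033.
Appellate Stay Credit: +148 days → 19 November 2033.
Examination Delay Credit: +100 days → 27 February 2034.
Response Delay Deduction: −145 days → 5 October 2033.

2033-10-05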